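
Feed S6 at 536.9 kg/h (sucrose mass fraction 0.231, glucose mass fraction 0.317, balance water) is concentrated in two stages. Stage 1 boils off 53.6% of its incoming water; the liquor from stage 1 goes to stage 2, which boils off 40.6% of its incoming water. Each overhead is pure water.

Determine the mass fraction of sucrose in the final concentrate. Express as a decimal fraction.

water in feed = 536.9×0.452 = 242.68 kg/h.
After stage 1: water left = (1−0.536)×242.68 = 112.6; stream total = 406.82 kg/h.
After stage 2: water left = (1−0.406)×112.6 = 66.886; final concentrate = 361.11 kg/h.
sucrose fraction = 124.02/361.11 = 0.343.

0.343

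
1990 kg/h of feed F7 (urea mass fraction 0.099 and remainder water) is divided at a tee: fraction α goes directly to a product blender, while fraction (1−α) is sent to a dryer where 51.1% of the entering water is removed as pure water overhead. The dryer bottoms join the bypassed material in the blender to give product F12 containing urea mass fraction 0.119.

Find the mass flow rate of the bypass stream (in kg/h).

All 1990×0.099 = 197.01 kg/h of urea reaches F12, so F12 = 197.01/0.119 = 1655.5 kg/h and vapour = 334.45 kg/h.
The evaporator receives (1−α)·1990 of feed at 0.901 water and removes 0.511 of that water:
0.511×0.901×(1−α)×1990 = 334.45
(1−α) = 334.45/916.22 = 0.3650;  α = 0.6350.
Bypass flow = 0.6350×1990 = 1263.6 kg/h.

1264 kg/h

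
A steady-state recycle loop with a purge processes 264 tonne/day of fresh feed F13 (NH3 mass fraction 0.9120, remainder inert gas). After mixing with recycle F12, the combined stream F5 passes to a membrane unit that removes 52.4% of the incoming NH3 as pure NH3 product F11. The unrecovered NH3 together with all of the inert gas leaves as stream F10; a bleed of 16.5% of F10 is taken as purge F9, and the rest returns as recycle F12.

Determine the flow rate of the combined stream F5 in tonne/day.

540.4 tonne/day

inert gas enters only via F13 and leaves only via the purge: 264×0.088 = 0.165×(inert gas in F10), and the membrane unit passes all inert gas, so inert gas in F5 = inert gas in F10 = 140.8 tonne/day.
NH3 in F5: m_A = 264×0.912 + (1−0.165)·(1−0.524)·m_A, so m_A = 240.77/0.6025 = 399.59 tonne/day.
F5 = 399.59 + 140.8 = 540.39 tonne/day.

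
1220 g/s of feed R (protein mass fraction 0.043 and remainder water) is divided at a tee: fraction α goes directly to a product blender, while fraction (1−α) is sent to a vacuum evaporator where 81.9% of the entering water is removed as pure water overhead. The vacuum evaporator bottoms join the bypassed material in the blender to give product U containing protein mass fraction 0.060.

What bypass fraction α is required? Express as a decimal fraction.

0.639

All 1220×0.043 = 52.46 g/s of protein reaches U, so U = 52.46/0.060 = 874.33 g/s and vapour = 345.67 g/s.
The evaporator receives (1−α)·1220 of feed at 0.957 water and removes 0.819 of that water:
0.819×0.957×(1−α)×1220 = 345.67
(1−α) = 345.67/956.22 = 0.3615;  α = 0.6385.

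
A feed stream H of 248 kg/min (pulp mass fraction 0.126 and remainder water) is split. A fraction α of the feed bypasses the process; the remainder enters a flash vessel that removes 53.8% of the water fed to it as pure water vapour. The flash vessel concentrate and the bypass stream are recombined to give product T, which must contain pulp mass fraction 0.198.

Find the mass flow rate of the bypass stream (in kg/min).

All 248×0.126 = 31.248 kg/min of pulp reaches T, so T = 31.248/0.198 = 157.82 kg/min and vapour = 90.182 kg/min.
The evaporator receives (1−α)·248 of feed at 0.874 water and removes 0.538 of that water:
0.538×0.874×(1−α)×248 = 90.182
(1−α) = 90.182/116.61 = 0.7733;  α = 0.2267.
Bypass flow = 0.2267×248 = 56.21 kg/min.

56.21 kg/min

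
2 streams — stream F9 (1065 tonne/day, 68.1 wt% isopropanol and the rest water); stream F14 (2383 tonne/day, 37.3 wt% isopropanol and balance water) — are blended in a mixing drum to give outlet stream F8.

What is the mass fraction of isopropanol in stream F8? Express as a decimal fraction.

0.4681

Total flow out = 1065 + 2383 = 3448 tonne/day.
isopropanol in = 1065×0.681 + 2383×0.373 = 1614.1 tonne/day.
isopropanol mass fraction in F8 = 1614.1/3448 = 0.4681.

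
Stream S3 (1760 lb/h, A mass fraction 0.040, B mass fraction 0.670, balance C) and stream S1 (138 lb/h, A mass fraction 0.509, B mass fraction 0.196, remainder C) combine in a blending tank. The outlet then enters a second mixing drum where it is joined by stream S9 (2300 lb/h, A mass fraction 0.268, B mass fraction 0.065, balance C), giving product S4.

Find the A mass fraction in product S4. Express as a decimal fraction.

Overall, product flow = 4198 lb/h.
A in = 1760×0.040 + 138×0.509 + 2300×0.268 = 757.04 lb/h.
A fraction in S4 = 0.180.

0.180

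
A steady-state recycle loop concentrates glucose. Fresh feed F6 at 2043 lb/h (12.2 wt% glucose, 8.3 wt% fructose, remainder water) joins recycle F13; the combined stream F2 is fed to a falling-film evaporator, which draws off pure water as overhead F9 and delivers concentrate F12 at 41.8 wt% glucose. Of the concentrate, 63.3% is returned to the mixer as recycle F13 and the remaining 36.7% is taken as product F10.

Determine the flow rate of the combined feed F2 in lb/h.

3071 lb/h

Overall glucose balance (none leaves overhead): glucose in fresh feed = glucose in product, i.e. 2043×0.122 = (1−0.633)·F12·0.418.
F12 = 249.25/(0.418×0.367) = 1624.7 lb/h.
Recycle F13 = 0.633×1624.7 = 1028.5 lb/h.
Combined feed F2 = 2043 + 1028.5 = 3071.5 lb/h.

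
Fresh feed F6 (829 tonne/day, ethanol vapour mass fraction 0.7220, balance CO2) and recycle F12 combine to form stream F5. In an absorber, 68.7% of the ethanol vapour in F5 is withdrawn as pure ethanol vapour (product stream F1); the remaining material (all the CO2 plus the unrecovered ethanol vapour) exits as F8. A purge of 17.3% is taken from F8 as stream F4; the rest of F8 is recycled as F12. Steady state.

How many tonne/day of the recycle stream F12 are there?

CO2 enters only via F6 and leaves only via the purge: 829×0.278 = 0.173×(CO2 in F8), and the absorber passes all CO2, so CO2 in F5 = CO2 in F8 = 1332.2 tonne/day.
ethanol vapour in F5: m_A = 829×0.722 + (1−0.173)·(1−0.687)·m_A, so m_A = 598.54/0.7411 = 807.58 tonne/day.
F8 = (1−0.687)×807.58 + 1332.2 = 1584.9 tonne/day.
Recycle F12 = (1−0.173)×1584.9 = 1310.7 tonne/day.

1311 tonne/day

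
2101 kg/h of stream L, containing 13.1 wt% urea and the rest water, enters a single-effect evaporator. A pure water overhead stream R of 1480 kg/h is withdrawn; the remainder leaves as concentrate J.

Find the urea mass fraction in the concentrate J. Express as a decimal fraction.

0.443

urea is not removed: 2101×0.131 = 275.23 kg/h of urea enters J.
Concentrate = 2101 − 1480 = 621 kg/h.
Mass fraction = 275.23/621 = 0.443.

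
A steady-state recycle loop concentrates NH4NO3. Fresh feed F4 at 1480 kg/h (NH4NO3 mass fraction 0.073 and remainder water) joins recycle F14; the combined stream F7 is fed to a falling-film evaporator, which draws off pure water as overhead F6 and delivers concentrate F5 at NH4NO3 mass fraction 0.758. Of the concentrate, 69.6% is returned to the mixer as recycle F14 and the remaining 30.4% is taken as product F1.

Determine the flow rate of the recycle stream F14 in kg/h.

Overall NH4NO3 balance (none leaves overhead): NH4NO3 in fresh feed = NH4NO3 in product, i.e. 1480×0.073 = (1−0.696)·F5·0.758.
F5 = 108.04/(0.758×0.304) = 468.86 kg/h.
Recycle F14 = 0.696×468.86 = 326.33 kg/h.

326.3 kg/h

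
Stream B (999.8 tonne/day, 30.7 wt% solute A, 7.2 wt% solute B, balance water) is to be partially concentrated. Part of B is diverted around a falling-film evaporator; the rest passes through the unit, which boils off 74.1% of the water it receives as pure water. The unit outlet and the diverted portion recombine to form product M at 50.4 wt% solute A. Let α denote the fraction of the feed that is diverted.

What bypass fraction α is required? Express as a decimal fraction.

All 999.8×0.307 = 306.94 tonne/day of solute A reaches M, so M = 306.94/0.504 = 609.01 tonne/day and vapour = 390.79 tonne/day.
The evaporator receives (1−α)·999.8 of feed at 0.621 water and removes 0.741 of that water:
0.741×0.621×(1−α)×999.8 = 390.79
(1−α) = 390.79/460.07 = 0.8494;  α = 0.1506.

0.151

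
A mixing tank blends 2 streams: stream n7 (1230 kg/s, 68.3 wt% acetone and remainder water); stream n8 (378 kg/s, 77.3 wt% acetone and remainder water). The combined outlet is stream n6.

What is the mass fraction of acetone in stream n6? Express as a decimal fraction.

0.704

Total flow out = 1230 + 378 = 1608 kg/s.
acetone in = 1230×0.683 + 378×0.773 = 1132.3 kg/s.
acetone mass fraction in n6 = 1132.3/1608 = 0.704.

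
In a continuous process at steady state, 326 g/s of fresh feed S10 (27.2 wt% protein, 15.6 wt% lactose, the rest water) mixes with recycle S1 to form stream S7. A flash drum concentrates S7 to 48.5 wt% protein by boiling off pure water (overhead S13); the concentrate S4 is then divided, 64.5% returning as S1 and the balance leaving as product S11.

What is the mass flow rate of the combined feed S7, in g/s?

Overall protein balance (none leaves overhead): protein in fresh feed = protein in product, i.e. 326×0.272 = (1−0.645)·S4·0.485.
S4 = 88.672/(0.485×0.355) = 515.01 g/s.
Recycle S1 = 0.645×515.01 = 332.18 g/s.
Combined feed S7 = 326 + 332.18 = 658.18 g/s.

658.2 g/s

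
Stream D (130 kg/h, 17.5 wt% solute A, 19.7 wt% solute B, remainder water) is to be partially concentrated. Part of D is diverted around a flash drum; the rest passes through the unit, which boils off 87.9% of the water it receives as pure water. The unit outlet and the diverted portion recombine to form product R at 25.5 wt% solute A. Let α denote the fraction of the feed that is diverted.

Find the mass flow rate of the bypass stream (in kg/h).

56.12 kg/h

All 130×0.175 = 22.75 kg/h of solute A reaches R, so R = 22.75/0.255 = 89.216 kg/h and vapour = 40.784 kg/h.
The evaporator receives (1−α)·130 of feed at 0.628 water and removes 0.879 of that water:
0.879×0.628×(1−α)×130 = 40.784
(1−α) = 40.784/71.762 = 0.5683;  α = 0.4317.
Bypass flow = 0.4317×130 = 56.117 kg/h.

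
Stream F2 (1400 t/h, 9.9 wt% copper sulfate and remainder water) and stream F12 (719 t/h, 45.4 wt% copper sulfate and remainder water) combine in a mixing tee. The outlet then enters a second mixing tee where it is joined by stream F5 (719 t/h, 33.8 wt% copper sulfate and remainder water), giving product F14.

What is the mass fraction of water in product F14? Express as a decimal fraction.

0.751

Overall, product flow = 2838 t/h.
water in = 1400×0.901 + 719×0.546 + 719×0.662 = 2130 t/h.
water fraction in F14 = 0.751.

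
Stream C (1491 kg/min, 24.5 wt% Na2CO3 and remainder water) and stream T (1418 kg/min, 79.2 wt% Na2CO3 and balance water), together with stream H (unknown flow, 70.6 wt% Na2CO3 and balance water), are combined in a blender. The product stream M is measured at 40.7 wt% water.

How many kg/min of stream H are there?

2095 kg/min

Let H be the unknown flow. Total out = 2909 + H.
water balance: 1420.6 + 0.294·H = 0.407·(2909 + H)
(0.294 − 0.407)·H = 0.407×2909 − 1420.6 = -236.69
H = -236.69 / -0.113 = 2094.6 kg/min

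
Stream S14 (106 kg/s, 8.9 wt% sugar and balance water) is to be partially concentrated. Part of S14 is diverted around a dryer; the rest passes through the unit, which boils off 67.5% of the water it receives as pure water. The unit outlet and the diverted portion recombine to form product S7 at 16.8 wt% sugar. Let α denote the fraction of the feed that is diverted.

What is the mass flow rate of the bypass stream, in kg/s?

24.94 kg/s

All 106×0.089 = 9.434 kg/s of sugar reaches S7, so S7 = 9.434/0.168 = 56.155 kg/s and vapour = 49.845 kg/s.
The evaporator receives (1−α)·106 of feed at 0.911 water and removes 0.675 of that water:
0.675×0.911×(1−α)×106 = 49.845
(1−α) = 49.845/65.182 = 0.7647;  α = 0.2353.
Bypass flow = 0.2353×106 = 24.941 kg/s.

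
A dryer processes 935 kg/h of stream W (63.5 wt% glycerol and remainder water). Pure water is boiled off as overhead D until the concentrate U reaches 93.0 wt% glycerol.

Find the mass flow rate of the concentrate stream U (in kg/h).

glycerol is conserved: 935×0.635 = 593.73 kg/h all reports to the concentrate.
Concentrate = 593.73/(target fraction) = 638.41 kg/h.

638.4 kg/h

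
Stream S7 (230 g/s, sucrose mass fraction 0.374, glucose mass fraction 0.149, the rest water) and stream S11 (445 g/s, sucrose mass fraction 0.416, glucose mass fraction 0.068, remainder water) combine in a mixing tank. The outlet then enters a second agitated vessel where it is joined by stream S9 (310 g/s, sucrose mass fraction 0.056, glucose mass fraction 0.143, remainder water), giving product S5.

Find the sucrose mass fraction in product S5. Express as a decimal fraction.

0.293

Overall, product flow = 985 g/s.
sucrose in = 230×0.374 + 445×0.416 + 310×0.056 = 288.5 g/s.
sucrose fraction in S5 = 0.293.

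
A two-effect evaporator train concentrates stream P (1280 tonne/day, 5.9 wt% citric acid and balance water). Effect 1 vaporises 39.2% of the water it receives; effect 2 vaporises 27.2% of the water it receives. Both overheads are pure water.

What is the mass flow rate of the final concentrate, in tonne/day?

608.7 tonne/day

water in feed = 1280×0.941 = 1204.5 tonne/day.
After stage 1: water left = (1−0.392)×1204.5 = 732.32; stream total = 807.84 tonne/day.
After stage 2: water left = (1−0.272)×732.32 = 533.13; final concentrate = 608.65 tonne/day.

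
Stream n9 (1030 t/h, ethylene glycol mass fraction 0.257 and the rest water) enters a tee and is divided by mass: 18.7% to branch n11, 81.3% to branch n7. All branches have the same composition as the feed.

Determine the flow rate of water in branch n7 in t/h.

Branch n7 total = 0.813×1030 = 837.39 t/h.
water in n7 = 0.743×837.39 = 622.18 t/h.

622.2 t/h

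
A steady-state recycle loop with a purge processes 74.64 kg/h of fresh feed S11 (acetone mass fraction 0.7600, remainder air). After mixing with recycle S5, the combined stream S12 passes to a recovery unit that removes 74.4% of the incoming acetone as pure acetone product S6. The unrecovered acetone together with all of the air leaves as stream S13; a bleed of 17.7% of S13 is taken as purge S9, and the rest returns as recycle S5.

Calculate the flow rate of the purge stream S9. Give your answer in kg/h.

air enters only via S11 and leaves only via the purge: 74.64×0.240 = 0.177×(air in S13), and the recovery unit passes all air, so air in S12 = air in S13 = 101.21 kg/h.
acetone in S12: m_A = 74.64×0.760 + (1−0.177)·(1−0.744)·m_A, so m_A = 56.726/0.7893 = 71.868 kg/h.
S13 = (1−0.744)×71.868 + 101.21 = 119.61 kg/h.
Purge S9 = 0.177×119.61 = 21.17 kg/h.

21.17 kg/h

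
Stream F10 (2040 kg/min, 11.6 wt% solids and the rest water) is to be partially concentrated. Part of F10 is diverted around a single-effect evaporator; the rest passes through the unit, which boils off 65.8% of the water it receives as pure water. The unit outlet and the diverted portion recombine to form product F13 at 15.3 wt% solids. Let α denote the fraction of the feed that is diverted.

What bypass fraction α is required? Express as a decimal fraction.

All 2040×0.116 = 236.64 kg/min of solids reaches F13, so F13 = 236.64/0.153 = 1546.7 kg/min and vapour = 493.33 kg/min.
The evaporator receives (1−α)·2040 of feed at 0.884 water and removes 0.658 of that water:
0.658×0.884×(1−α)×2040 = 493.33
(1−α) = 493.33/1186.6 = 0.4157;  α = 0.5843.

0.584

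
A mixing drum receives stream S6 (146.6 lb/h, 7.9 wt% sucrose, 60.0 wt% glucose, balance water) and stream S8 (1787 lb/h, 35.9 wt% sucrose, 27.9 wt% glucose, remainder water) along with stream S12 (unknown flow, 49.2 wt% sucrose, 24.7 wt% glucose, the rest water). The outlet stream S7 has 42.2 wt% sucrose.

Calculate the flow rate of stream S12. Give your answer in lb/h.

2327 lb/h

Let S12 be the unknown flow. Total out = 1933.6 + S12.
sucrose balance: 653.11 + 0.492·S12 = 0.422·(1933.6 + S12)
(0.492 − 0.422)·S12 = 0.422×1933.6 − 653.11 = 162.86
S12 = 162.86 / 0.070 = 2326.6 lb/h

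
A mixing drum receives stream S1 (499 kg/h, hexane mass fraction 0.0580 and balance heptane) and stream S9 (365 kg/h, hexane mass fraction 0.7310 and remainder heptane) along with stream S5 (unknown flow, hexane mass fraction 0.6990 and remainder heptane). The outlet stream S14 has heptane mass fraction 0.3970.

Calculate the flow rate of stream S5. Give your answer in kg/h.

Let S5 be the unknown flow. Total out = 864 + S5.
heptane balance: 568.24 + 0.301·S5 = 0.397·(864 + S5)
(0.301 − 0.397)·S5 = 0.397×864 − 568.24 = -225.23
S5 = -225.23 / -0.096 = 2346.2 kg/h

2346 kg/h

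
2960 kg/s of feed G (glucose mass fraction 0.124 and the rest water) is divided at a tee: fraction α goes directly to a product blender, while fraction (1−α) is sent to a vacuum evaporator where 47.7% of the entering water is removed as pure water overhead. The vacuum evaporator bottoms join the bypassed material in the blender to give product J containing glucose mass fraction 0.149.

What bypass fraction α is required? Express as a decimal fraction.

0.598

All 2960×0.124 = 367.04 kg/s of glucose reaches J, so J = 367.04/0.149 = 2463.4 kg/s and vapour = 496.64 kg/s.
The evaporator receives (1−α)·2960 of feed at 0.876 water and removes 0.477 of that water:
0.477×0.876×(1−α)×2960 = 496.64
(1−α) = 496.64/1236.8 = 0.4015;  α = 0.5985.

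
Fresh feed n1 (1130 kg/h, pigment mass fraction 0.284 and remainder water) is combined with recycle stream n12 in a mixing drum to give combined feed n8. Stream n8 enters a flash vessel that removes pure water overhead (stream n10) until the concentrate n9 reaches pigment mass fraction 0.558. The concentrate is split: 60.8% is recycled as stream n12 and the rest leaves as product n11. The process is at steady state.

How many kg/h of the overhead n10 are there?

Overall pigment balance (none leaves overhead): pigment in fresh feed = pigment in product, i.e. 1130×0.284 = (1−0.608)·n9·0.558.
n9 = 320.92/(0.558×0.392) = 1467.2 kg/h.
Recycle n12 = 0.608×1467.2 = 892.03 kg/h.
Combined feed n8 = 1130 + 892.03 = 2022 kg/h.
Overhead n10 = n8 − n9 = 2022 − 1467.2 = 554.87 kg/h.

554.9 kg/h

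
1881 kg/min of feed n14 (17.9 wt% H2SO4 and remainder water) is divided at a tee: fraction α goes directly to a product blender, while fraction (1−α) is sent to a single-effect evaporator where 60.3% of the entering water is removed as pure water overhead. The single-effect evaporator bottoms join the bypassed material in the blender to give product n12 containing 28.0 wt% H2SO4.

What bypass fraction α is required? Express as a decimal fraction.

All 1881×0.179 = 336.7 kg/min of H2SO4 reaches n12, so n12 = 336.7/0.280 = 1202.5 kg/min and vapour = 678.5 kg/min.
The evaporator receives (1−α)·1881 of feed at 0.821 water and removes 0.603 of that water:
0.603×0.821×(1−α)×1881 = 678.5
(1−α) = 678.5/931.21 = 0.7286;  α = 0.2714.

0.271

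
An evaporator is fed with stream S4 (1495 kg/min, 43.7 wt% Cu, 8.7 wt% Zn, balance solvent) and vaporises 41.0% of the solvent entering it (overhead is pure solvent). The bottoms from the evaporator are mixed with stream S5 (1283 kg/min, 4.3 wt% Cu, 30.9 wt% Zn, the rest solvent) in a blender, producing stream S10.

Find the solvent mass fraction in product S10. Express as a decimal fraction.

0.503

Vapour removed = 0.410×0.476×1495 = 291.76 kg/min; concentrate = 1203.2 kg/min.
solvent reaching the mixer = 419.86 (from concentrate) + 1283×0.648 = 1251.2 kg/min.
Product flow = 1203.2 + 1283 = 2486.2 kg/min; solvent fraction = 0.503.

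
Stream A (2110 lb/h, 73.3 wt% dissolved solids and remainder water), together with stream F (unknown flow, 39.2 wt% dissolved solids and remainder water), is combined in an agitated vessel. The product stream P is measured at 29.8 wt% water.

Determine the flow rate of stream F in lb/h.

211 lb/h

Let F be the unknown flow. Total out = 2110 + F.
water balance: 563.37 + 0.608·F = 0.298·(2110 + F)
(0.608 − 0.298)·F = 0.298×2110 − 563.37 = 65.41
F = 65.41 / 0.310 = 211 lb/h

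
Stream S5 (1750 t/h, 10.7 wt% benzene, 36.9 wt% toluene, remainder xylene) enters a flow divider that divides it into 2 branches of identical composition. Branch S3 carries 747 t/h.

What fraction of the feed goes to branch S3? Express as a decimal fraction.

Fraction to S3 = 747/1750 = 0.4269.

0.427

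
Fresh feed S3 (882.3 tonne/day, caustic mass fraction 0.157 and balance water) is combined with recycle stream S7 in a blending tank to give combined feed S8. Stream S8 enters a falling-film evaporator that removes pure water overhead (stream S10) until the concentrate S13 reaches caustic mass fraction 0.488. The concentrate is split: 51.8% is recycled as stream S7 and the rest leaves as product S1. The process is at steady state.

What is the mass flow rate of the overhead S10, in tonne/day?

598.4 tonne/day

Overall caustic balance (none leaves overhead): caustic in fresh feed = caustic in product, i.e. 882.3×0.157 = (1−0.518)·S13·0.488.
S13 = 138.52/(0.488×0.482) = 588.91 tonne/day.
Recycle S7 = 0.518×588.91 = 305.06 tonne/day.
Combined feed S8 = 882.3 + 305.06 = 1187.4 tonne/day.
Overhead S10 = S8 − S13 = 1187.4 − 588.91 = 598.45 tonne/day.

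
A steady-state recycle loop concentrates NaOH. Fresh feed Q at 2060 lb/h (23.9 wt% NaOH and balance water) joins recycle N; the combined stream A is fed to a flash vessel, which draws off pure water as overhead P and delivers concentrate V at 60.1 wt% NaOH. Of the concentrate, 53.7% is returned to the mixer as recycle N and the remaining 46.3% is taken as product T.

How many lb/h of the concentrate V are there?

Overall NaOH balance (none leaves overhead): NaOH in fresh feed = NaOH in product, i.e. 2060×0.239 = (1−0.537)·V·0.601.
V = 492.34/(0.601×0.463) = 1769.3 lb/h.

1769 lb/h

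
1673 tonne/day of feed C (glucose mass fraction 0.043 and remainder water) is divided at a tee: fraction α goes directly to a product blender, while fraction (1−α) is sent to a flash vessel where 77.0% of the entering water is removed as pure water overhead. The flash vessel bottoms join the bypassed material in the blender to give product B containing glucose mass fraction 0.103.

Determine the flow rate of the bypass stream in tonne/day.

All 1673×0.043 = 71.939 tonne/day of glucose reaches B, so B = 71.939/0.103 = 698.44 tonne/day and vapour = 974.56 tonne/day.
The evaporator receives (1−α)·1673 of feed at 0.957 water and removes 0.770 of that water:
0.770×0.957×(1−α)×1673 = 974.56
(1−α) = 974.56/1232.8 = 0.7905;  α = 0.2095.
Bypass flow = 0.2095×1673 = 350.46 tonne/day.

350.5 tonne/day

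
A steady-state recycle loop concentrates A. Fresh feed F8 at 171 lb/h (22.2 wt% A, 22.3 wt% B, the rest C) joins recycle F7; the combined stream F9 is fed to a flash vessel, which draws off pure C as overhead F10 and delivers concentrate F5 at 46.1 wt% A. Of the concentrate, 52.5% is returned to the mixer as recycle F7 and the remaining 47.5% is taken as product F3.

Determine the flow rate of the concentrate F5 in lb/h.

173.4 lb/h

Overall A balance (none leaves overhead): A in fresh feed = A in product, i.e. 171×0.222 = (1−0.525)·F5·0.461.
F5 = 37.962/(0.461×0.475) = 173.36 lb/h.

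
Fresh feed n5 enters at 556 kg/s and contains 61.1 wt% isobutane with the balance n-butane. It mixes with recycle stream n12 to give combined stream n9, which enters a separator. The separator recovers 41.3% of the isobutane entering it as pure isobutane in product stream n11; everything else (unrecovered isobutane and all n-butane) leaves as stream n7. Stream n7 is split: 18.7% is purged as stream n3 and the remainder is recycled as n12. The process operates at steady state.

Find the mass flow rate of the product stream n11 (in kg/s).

268.4 kg/s

isobutane in n9: m_A = 556×0.611 + (1−0.187)·(1−0.413)·m_A, so m_A = 339.72/0.5228 = 649.84 kg/s.
Product n11 = 0.413×649.84 = 268.38 kg/s.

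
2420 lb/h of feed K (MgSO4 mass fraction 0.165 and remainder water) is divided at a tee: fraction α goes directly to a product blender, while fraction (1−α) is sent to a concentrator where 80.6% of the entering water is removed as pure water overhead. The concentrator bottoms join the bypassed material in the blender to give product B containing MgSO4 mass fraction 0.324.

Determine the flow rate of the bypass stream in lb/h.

655.4 lb/h

All 2420×0.165 = 399.3 lb/h of MgSO4 reaches B, so B = 399.3/0.324 = 1232.4 lb/h and vapour = 1187.6 lb/h.
The evaporator receives (1−α)·2420 of feed at 0.835 water and removes 0.806 of that water:
0.806×0.835×(1−α)×2420 = 1187.6
(1−α) = 1187.6/1628.7 = 0.7292;  α = 0.2708.
Bypass flow = 0.2708×2420 = 655.4 lb/h.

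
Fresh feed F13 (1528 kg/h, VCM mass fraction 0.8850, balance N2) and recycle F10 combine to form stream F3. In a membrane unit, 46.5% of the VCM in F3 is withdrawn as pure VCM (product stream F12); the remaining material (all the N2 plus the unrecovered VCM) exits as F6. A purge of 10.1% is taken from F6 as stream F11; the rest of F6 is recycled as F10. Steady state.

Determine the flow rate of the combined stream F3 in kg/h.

N2 enters only via F13 and leaves only via the purge: 1528×0.115 = 0.101×(N2 in F6), and the membrane unit passes all N2, so N2 in F3 = N2 in F6 = 1739.8 kg/h.
VCM in F3: m_A = 1528×0.885 + (1−0.101)·(1−0.465)·m_A, so m_A = 1352.3/0.5190 = 2605.4 kg/h.
F3 = 2605.4 + 1739.8 = 4345.2 kg/h.

4345 kg/h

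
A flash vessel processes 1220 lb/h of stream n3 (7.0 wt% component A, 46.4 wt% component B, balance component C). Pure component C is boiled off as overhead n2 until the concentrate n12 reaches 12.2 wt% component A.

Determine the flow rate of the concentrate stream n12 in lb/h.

700 lb/h

component A is conserved: 1220×0.070 = 85.4 lb/h all reports to the concentrate.
Concentrate = 85.4/(target fraction) = 700 lb/h.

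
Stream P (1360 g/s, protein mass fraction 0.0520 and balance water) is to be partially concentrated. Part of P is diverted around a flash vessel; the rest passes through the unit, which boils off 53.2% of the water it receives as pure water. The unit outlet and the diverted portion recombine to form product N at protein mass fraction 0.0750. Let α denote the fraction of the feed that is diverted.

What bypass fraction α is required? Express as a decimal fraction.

All 1360×0.052 = 70.72 g/s of protein reaches N, so N = 70.72/0.075 = 942.93 g/s and vapour = 417.07 g/s.
The evaporator receives (1−α)·1360 of feed at 0.948 water and removes 0.532 of that water:
0.532×0.948×(1−α)×1360 = 417.07
(1−α) = 417.07/685.9 = 0.6081;  α = 0.3919.

0.392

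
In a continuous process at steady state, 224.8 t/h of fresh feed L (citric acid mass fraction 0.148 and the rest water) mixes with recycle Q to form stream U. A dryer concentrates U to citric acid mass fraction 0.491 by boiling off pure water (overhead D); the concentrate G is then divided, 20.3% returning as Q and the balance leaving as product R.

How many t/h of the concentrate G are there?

Overall citric acid balance (none leaves overhead): citric acid in fresh feed = citric acid in product, i.e. 224.8×0.148 = (1−0.203)·G·0.491.
G = 33.27/(0.491×0.797) = 85.019 t/h.

85.02 t/h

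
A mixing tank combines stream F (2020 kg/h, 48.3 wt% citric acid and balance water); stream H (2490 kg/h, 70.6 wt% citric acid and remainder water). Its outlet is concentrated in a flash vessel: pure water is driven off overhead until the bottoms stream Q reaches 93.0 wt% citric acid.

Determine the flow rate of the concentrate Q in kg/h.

citric acid entering = 2020×0.483 + 2490×0.706 = 2733.6 kg/h.
All citric acid reports to Q, so Q = 2733.6/0.930 = 2939.4 kg/h.

2939 kg/h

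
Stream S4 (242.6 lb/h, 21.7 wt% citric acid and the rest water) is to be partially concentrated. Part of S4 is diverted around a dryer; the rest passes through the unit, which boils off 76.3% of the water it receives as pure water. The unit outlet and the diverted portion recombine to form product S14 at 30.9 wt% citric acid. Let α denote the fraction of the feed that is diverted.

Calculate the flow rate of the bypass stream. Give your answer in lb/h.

121.7 lb/h

All 242.6×0.217 = 52.644 lb/h of citric acid reaches S14, so S14 = 52.644/0.309 = 170.37 lb/h and vapour = 72.23 lb/h.
The evaporator receives (1−α)·242.6 of feed at 0.783 water and removes 0.763 of that water:
0.763×0.783×(1−α)×242.6 = 72.23
(1−α) = 72.23/144.94 = 0.4984;  α = 0.5016.
Bypass flow = 0.5016×242.6 = 121.7 lb/h.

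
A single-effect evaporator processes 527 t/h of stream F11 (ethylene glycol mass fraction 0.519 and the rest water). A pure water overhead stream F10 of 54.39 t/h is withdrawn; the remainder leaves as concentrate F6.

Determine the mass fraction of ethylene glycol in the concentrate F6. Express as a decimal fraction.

ethylene glycol is not removed: 527×0.519 = 273.51 t/h of ethylene glycol enters F6.
Concentrate = 527 − 54.39 = 472.61 t/h.
Mass fraction = 273.51/472.61 = 0.579.

0.579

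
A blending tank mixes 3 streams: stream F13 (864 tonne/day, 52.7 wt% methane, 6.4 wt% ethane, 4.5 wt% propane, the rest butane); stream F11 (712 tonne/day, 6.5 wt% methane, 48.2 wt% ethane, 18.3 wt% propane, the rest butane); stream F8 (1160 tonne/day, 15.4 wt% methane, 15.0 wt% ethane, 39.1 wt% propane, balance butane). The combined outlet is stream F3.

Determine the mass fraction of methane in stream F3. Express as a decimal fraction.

Total flow out = 864 + 712 + 1160 = 2736 tonne/day.
methane in = 864×0.527 + 712×0.065 + 1160×0.154 = 680.25 tonne/day.
methane mass fraction in F3 = 680.25/2736 = 0.249.

0.249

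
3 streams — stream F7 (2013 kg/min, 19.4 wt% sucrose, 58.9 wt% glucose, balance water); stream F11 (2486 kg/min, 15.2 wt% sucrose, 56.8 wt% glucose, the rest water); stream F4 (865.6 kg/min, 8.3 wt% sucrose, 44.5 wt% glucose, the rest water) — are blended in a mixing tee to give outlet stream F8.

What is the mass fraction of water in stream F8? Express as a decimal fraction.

0.287

Total flow out = 2013 + 2486 + 865.6 = 5364.6 kg/min.
water in = 2013×0.217 + 2486×0.280 + 865.6×0.472 = 1541.5 kg/min.
water mass fraction in F8 = 1541.5/5364.6 = 0.287.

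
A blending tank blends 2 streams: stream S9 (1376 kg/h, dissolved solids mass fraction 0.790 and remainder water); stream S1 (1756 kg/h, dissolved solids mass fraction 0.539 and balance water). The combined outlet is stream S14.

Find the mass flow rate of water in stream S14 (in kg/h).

1098 kg/h

water out = water in = 1376×0.210 + 1756×0.461 = 1098.5 kg/h.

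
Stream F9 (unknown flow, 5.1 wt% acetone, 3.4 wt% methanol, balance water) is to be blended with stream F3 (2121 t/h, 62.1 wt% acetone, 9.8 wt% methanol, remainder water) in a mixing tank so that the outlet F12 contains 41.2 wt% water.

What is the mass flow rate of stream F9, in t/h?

552.4 t/h

Let F9 be the unknown flow. Total out = 2121 + F9.
water balance: 596 + 0.915·F9 = 0.412·(2121 + F9)
(0.915 − 0.412)·F9 = 0.412×2121 − 596 = 277.85
F9 = 277.85 / 0.503 = 552.39 t/h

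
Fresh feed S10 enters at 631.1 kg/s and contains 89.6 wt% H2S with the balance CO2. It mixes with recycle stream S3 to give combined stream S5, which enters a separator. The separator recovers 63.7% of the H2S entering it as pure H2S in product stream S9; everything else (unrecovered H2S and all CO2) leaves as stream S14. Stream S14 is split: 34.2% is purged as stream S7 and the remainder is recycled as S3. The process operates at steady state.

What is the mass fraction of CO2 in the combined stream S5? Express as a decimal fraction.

0.205

CO2 enters only via S10 and leaves only via the purge: 631.1×0.104 = 0.342×(CO2 in S14), and the separator passes all CO2, so CO2 in S5 = CO2 in S14 = 191.91 kg/s.
H2S in S5: m_A = 631.1×0.896 + (1−0.342)·(1−0.637)·m_A, so m_A = 565.47/0.7611 = 742.91 kg/s.
S5 = 742.91 + 191.91 = 934.83 kg/s.
CO2 fraction in S5 = 191.91/934.83 = 0.205.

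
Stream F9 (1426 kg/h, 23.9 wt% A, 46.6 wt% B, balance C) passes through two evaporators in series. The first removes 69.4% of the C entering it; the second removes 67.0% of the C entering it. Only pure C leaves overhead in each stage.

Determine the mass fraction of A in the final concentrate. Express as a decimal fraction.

C in feed = 1426×0.295 = 420.67 kg/h.
After stage 1: C left = (1−0.694)×420.67 = 128.73; stream total = 1134.1 kg/h.
After stage 2: C left = (1−0.670)×128.73 = 42.479; final concentrate = 1047.8 kg/h.
A fraction = 340.81/1047.8 = 0.325.

0.325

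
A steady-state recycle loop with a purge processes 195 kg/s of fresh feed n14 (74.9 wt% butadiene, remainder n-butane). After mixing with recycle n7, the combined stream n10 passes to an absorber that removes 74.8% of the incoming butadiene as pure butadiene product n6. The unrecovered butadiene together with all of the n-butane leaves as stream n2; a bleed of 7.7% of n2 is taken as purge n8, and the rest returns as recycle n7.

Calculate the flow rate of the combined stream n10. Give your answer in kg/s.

n-butane enters only via n14 and leaves only via the purge: 195×0.251 = 0.077×(n-butane in n2), and the absorber passes all n-butane, so n-butane in n10 = n-butane in n2 = 635.65 kg/s.
butadiene in n10: m_A = 195×0.749 + (1−0.077)·(1−0.748)·m_A, so m_A = 146.06/0.7674 = 190.32 kg/s.
n10 = 190.32 + 635.65 = 825.97 kg/s.

826 kg/s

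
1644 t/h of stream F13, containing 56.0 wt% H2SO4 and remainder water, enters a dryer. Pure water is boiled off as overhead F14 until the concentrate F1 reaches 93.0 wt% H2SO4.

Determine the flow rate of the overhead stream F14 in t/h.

H2SO4 is conserved: 1644×0.560 = 920.64 t/h all reports to the concentrate.
Concentrate = 920.64/(target fraction) = 989.94 t/h.
Overhead = 1644 − 989.94 = 654.06 t/h.

654.1 t/h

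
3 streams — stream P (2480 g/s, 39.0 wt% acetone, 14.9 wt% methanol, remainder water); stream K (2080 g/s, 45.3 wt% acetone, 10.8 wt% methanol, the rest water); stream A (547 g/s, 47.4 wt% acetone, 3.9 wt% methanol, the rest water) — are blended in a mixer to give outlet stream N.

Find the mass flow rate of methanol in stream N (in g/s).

615.5 g/s

methanol out = methanol in = 2480×0.149 + 2080×0.108 + 547×0.039 = 615.49 g/s.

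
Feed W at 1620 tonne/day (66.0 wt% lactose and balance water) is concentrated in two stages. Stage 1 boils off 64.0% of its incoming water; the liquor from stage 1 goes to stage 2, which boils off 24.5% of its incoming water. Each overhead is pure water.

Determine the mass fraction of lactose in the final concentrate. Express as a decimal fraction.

water in feed = 1620×0.340 = 550.8 tonne/day.
After stage 1: water left = (1−0.640)×550.8 = 198.29; stream total = 1267.5 tonne/day.
After stage 2: water left = (1−0.245)×198.29 = 149.71; final concentrate = 1218.9 tonne/day.
lactose fraction = 1069.2/1218.9 = 0.877.

0.877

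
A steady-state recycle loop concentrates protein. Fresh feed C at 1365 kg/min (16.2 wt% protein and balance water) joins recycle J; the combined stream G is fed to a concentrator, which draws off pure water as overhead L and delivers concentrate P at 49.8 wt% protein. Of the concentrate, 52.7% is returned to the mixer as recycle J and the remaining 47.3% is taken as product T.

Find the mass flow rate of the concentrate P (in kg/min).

Overall protein balance (none leaves overhead): protein in fresh feed = protein in product, i.e. 1365×0.162 = (1−0.527)·P·0.498.
P = 221.13/(0.498×0.473) = 938.77 kg/min.

938.8 kg/min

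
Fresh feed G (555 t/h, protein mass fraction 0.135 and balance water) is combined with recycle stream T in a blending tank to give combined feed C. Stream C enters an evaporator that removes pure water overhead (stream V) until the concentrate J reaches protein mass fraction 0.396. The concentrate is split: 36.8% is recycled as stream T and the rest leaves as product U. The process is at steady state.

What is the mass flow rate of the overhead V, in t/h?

Overall protein balance (none leaves overhead): protein in fresh feed = protein in product, i.e. 555×0.135 = (1−0.368)·J·0.396.
J = 74.925/(0.396×0.632) = 299.37 t/h.
Recycle T = 0.368×299.37 = 110.17 t/h.
Combined feed C = 555 + 110.17 = 665.17 t/h.
Overhead V = C − J = 665.17 − 299.37 = 365.8 t/h.

365.8 t/h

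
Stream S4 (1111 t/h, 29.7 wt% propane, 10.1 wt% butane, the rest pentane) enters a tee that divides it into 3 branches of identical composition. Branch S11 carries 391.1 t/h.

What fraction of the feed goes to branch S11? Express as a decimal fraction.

0.352

Fraction to S11 = 391.1/1111 = 0.3520.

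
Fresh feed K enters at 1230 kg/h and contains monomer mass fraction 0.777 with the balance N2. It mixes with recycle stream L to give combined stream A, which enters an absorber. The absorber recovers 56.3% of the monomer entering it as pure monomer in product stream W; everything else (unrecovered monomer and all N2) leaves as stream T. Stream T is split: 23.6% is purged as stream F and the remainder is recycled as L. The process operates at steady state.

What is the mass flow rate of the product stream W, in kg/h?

807.7 kg/h

monomer in A: m_A = 1230×0.777 + (1−0.236)·(1−0.563)·m_A, so m_A = 955.71/0.6661 = 1434.7 kg/h.
Product W = 0.563×1434.7 = 807.74 kg/h.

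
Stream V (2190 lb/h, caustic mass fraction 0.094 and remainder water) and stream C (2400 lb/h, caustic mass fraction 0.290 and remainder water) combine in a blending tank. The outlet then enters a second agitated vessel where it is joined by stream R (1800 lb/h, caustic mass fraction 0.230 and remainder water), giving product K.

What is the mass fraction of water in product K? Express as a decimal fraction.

0.794

Overall, product flow = 6390 lb/h.
water in = 2190×0.906 + 2400×0.710 + 1800×0.770 = 5074.1 lb/h.
water fraction in K = 0.794.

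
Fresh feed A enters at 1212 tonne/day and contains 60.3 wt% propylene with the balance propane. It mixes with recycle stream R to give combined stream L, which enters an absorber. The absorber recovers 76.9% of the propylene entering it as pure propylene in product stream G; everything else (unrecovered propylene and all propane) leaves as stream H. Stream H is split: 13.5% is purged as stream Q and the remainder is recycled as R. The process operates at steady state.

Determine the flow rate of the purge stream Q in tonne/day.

509.6 tonne/day

propane enters only via A and leaves only via the purge: 1212×0.397 = 0.135×(propane in H), and the absorber passes all propane, so propane in L = propane in H = 3564.2 tonne/day.
propylene in L: m_A = 1212×0.603 + (1−0.135)·(1−0.769)·m_A, so m_A = 730.84/0.8002 = 913.33 tonne/day.
H = (1−0.769)×913.33 + 3564.2 = 3775.2 tonne/day.
Purge Q = 0.135×3775.2 = 509.65 tonne/day.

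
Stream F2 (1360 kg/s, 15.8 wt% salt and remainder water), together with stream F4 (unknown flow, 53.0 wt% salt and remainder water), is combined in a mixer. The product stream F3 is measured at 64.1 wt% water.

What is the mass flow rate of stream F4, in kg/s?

1599 kg/s

Let F4 be the unknown flow. Total out = 1360 + F4.
water balance: 1145.1 + 0.470·F4 = 0.641·(1360 + F4)
(0.470 − 0.641)·F4 = 0.641×1360 − 1145.1 = -273.36
F4 = -273.36 / -0.171 = 1598.6 kg/s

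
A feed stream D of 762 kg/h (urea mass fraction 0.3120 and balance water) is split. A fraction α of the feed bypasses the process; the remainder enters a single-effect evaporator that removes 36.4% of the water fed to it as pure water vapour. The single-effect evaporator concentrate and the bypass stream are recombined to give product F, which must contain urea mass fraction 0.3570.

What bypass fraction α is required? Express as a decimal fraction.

0.497

All 762×0.312 = 237.74 kg/h of urea reaches F, so F = 237.74/0.357 = 665.95 kg/h and vapour = 96.05 kg/h.
The evaporator receives (1−α)·762 of feed at 0.688 water and removes 0.364 of that water:
0.364×0.688×(1−α)×762 = 96.05
(1−α) = 96.05/190.83 = 0.5033;  α = 0.4967.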